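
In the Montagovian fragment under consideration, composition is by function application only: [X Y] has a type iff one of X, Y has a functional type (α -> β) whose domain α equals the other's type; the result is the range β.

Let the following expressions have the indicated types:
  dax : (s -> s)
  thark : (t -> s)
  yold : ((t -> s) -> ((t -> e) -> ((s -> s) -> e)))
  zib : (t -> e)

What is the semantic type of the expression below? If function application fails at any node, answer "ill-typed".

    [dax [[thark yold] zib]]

At [thark yold], yold : ((t -> s) -> ((t -> e) -> ((s -> s) -> e))) takes thark : (t -> s), giving ((t -> e) -> ((s -> s) -> e)).
At [[thark yold] zib], [thark yold] : ((t -> e) -> ((s -> s) -> e)) takes zib : (t -> e), giving ((s -> s) -> e).
At [dax [[thark yold] zib]], [[thark yold] zib] : ((s -> s) -> e) takes dax : (s -> s), giving e.

e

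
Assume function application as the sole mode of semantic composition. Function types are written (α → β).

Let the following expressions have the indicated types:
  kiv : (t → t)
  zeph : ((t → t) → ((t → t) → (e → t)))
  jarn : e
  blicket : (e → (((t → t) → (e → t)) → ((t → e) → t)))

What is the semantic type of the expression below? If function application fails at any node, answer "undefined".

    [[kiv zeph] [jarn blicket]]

[kiv zeph]: ((t → t) → ((t → t) → (e → t))) applied to (t → t) yields ((t → t) → (e → t)).
[jarn blicket]: (e → (((t → t) → (e → t)) → ((t → e) → t))) applied to e yields (((t → t) → (e → t)) → ((t → e) → t)).
[[kiv zeph] [jarn blicket]]: (((t → t) → (e → t)) → ((t → e) → t)) applied to ((t → t) → (e → t)) yields ((t → e) → t).

((t → e) → t)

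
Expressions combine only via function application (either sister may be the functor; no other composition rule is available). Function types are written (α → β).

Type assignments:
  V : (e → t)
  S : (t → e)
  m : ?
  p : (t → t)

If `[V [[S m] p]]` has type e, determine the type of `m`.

((t → e) → ((t → t) → ((e → t) → e)))

At [V [[S m] p]] (required: e): V is (e → t), which is not a function with range e; hence [[S m] p] is the functor — type ((e → t) → e).
At [[S m] p] (required: ((e → t) → e)): p is (t → t), which is not a function with range ((e → t) → e); hence [S m] is the functor — type ((t → t) → ((e → t) → e)).
At [S m] (required: ((t → t) → ((e → t) → e))): S is (t → e), which is not a function with range ((t → t) → ((e → t) → e)); hence m is the functor — type ((t → e) → ((t → t) → ((e → t) → e))).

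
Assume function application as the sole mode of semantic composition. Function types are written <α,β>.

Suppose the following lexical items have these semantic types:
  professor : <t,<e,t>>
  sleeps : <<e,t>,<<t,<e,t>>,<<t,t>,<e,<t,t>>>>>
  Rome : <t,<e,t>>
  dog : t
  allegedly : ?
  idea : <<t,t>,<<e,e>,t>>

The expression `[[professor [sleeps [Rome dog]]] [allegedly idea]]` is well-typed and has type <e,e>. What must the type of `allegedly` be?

[[professor [sleeps [Rome dog]]] [allegedly idea]] is required to be <e,e>. [professor [sleeps [Rome dog]]] : <<t,t>,<e,<t,t>>> cannot yield <e,e> as functor, so [allegedly idea] : <<<t,t>,<e,<t,t>>>,<e,e>>.
[allegedly idea] is required to be <<<t,t>,<e,<t,t>>>,<e,e>>. idea : <<t,t>,<<e,e>,t>> cannot yield <<<t,t>,<e,<t,t>>>,<e,e>> as functor, so allegedly : <<<t,t>,<<e,e>,t>>,<<<t,t>,<e,<t,t>>>,<e,e>>>.

<<<t,t>,<<e,e>,t>>,<<<t,t>,<e,<t,t>>>,<e,e>>>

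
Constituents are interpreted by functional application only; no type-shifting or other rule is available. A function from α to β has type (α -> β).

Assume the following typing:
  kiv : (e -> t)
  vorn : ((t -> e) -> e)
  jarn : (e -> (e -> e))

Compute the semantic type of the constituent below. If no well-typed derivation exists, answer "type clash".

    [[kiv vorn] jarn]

[kiv vorn]: (e -> t) with ((t -> e) -> e) — neither is a function whose domain matches the other; composition fails here.

type clash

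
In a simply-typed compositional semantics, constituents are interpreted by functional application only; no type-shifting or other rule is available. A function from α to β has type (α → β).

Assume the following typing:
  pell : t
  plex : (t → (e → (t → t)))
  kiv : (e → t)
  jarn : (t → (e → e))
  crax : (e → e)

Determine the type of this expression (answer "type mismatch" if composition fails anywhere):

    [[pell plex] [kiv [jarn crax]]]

[pell plex]: functor plex : (t → (e → (t → t))), argument pell : t; result (e → (t → t)).
[jarn crax]: (t → (e → e)) and (e → e) cannot combine by function application — type clash.

type mismatch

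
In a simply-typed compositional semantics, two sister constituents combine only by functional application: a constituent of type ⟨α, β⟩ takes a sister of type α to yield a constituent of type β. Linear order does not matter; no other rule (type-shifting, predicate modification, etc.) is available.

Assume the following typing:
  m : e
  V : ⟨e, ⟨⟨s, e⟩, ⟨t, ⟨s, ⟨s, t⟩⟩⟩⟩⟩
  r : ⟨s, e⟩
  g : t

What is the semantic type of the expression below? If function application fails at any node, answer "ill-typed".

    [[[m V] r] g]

At [m V], V : ⟨e, ⟨⟨s, e⟩, ⟨t, ⟨s, ⟨s, t⟩⟩⟩⟩⟩ takes m : e, giving ⟨⟨s, e⟩, ⟨t, ⟨s, ⟨s, t⟩⟩⟩⟩.
At [[m V] r], [m V] : ⟨⟨s, e⟩, ⟨t, ⟨s, ⟨s, t⟩⟩⟩⟩ takes r : ⟨s, e⟩, giving ⟨t, ⟨s, ⟨s, t⟩⟩⟩.
At [[[m V] r] g], [[m V] r] : ⟨t, ⟨s, ⟨s, t⟩⟩⟩ takes g : t, giving ⟨s, ⟨s, t⟩⟩.

⟨s, ⟨s, t⟩⟩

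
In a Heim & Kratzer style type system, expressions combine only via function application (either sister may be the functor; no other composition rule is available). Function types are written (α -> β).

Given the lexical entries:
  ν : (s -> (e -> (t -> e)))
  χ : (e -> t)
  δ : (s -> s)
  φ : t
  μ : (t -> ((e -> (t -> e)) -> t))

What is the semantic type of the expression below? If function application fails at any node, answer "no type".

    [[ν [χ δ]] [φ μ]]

no type

At [χ δ]: neither (e -> t) nor (s -> s) can take the other as argument; the node is ill-typed.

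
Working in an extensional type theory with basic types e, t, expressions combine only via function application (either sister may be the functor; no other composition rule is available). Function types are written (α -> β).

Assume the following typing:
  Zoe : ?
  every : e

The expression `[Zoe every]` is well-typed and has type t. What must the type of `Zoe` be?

(e -> t)

[Zoe every] is required to be t. every : e cannot yield t as functor, so Zoe : (e -> t).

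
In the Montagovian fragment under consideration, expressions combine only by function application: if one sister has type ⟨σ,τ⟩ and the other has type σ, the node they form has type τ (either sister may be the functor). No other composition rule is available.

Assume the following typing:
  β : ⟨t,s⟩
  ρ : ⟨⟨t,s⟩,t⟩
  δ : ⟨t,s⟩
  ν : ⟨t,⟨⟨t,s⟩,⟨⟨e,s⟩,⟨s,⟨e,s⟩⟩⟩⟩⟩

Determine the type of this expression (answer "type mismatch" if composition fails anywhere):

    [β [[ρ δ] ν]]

⟨⟨e,s⟩,⟨s,⟨e,s⟩⟩⟩

[ρ δ]: ρ is ⟨⟨t,s⟩,t⟩, δ is ⟨t,s⟩; result t.
[[ρ δ] ν]: ν is ⟨t,⟨⟨t,s⟩,⟨⟨e,s⟩,⟨s,⟨e,s⟩⟩⟩⟩⟩, [ρ δ] is t; result ⟨⟨t,s⟩,⟨⟨e,s⟩,⟨s,⟨e,s⟩⟩⟩⟩.
[β [[ρ δ] ν]]: [[ρ δ] ν] is ⟨⟨t,s⟩,⟨⟨e,s⟩,⟨s,⟨e,s⟩⟩⟩⟩, β is ⟨t,s⟩; result ⟨⟨e,s⟩,⟨s,⟨e,s⟩⟩⟩.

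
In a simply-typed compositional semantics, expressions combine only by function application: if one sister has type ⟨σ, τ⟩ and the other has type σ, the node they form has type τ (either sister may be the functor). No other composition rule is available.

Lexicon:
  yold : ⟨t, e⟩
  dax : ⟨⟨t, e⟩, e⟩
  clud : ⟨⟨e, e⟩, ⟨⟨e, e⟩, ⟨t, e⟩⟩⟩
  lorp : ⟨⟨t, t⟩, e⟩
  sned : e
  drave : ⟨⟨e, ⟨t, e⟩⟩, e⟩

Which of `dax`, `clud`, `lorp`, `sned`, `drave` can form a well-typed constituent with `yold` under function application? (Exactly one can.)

dax — combines: dax : ⟨⟨t, e⟩, e⟩ takes yold : ⟨t, e⟩ as argument, giving e.
clud : ⟨⟨e, e⟩, ⟨⟨e, e⟩, ⟨t, e⟩⟩⟩ — does not combine with yold.
lorp : ⟨⟨t, t⟩, e⟩ — does not combine with yold.
sned : e — does not combine with yold.
drave : ⟨⟨e, ⟨t, e⟩⟩, e⟩ — does not combine with yold.

dax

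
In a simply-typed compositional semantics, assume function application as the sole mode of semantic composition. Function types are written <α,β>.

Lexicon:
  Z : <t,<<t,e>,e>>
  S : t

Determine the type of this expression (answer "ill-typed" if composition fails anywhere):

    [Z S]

[Z S]: <t,<<t,e>,e>> applied to t yields <<t,e>,e>.

<<t,e>,e>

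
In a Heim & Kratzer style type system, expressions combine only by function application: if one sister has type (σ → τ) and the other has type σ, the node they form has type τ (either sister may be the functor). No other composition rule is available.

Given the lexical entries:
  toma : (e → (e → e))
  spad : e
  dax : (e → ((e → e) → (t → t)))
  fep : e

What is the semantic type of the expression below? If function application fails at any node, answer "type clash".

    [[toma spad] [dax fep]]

(t → t)

At [toma spad], toma : (e → (e → e)) takes spad : e, giving (e → e).
At [dax fep], dax : (e → ((e → e) → (t → t))) takes fep : e, giving ((e → e) → (t → t)).
At [[toma spad] [dax fep]], [dax fep] : ((e → e) → (t → t)) takes [toma spad] : (e → e), giving (t → t).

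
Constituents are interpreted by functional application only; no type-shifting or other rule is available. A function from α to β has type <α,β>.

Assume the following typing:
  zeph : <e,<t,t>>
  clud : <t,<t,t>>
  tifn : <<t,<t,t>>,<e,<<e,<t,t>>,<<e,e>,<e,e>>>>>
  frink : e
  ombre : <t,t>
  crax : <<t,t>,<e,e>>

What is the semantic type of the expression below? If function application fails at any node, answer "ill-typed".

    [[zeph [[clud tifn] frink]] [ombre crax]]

At [clud tifn], tifn : <<t,<t,t>>,<e,<<e,<t,t>>,<<e,e>,<e,e>>>>> takes clud : <t,<t,t>>, giving <e,<<e,<t,t>>,<<e,e>,<e,e>>>>.
At [[clud tifn] frink], [clud tifn] : <e,<<e,<t,t>>,<<e,e>,<e,e>>>> takes frink : e, giving <<e,<t,t>>,<<e,e>,<e,e>>>.
At [zeph [[clud tifn] frink]], [[clud tifn] frink] : <<e,<t,t>>,<<e,e>,<e,e>>> takes zeph : <e,<t,t>>, giving <<e,e>,<e,e>>.
At [ombre crax], crax : <<t,t>,<e,e>> takes ombre : <t,t>, giving <e,e>.
At [[zeph [[clud tifn] frink]] [ombre crax]], [zeph [[clud tifn] frink]] : <<e,e>,<e,e>> takes [ombre crax] : <e,e>, giving <e,e>.

<e,e>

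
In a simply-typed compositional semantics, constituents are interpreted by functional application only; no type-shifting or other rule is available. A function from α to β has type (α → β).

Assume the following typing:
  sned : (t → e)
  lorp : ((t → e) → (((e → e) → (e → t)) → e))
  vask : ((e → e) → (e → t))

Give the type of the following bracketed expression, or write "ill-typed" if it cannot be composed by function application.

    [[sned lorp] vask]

[sned lorp] — lorp of type ((t → e) → (((e → e) → (e → t)) → e)) combines with sned of type (t → e): type (((e → e) → (e → t)) → e).
[[sned lorp] vask] — [sned lorp] of type (((e → e) → (e → t)) → e) combines with vask of type ((e → e) → (e → t)): type e.

e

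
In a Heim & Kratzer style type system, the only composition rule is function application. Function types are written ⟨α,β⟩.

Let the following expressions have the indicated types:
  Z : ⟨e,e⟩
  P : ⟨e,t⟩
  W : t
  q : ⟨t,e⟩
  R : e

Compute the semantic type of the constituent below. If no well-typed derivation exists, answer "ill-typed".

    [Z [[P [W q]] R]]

[W q] — q of type ⟨t,e⟩ combines with W of type t: type e.
[P [W q]] — P of type ⟨e,t⟩ combines with [W q] of type e: type t.
At [[P [W q]] R]: neither t nor e can take the other as argument; the node is ill-typed.

ill-typed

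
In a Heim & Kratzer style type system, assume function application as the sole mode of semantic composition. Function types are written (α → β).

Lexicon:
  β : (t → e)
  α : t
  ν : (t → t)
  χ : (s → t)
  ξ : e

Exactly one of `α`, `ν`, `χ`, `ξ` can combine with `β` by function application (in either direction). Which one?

α — combines: β : (t → e) takes α : t as argument, giving e.
ν : (t → t) — does not combine with β.
χ : (s → t) — does not combine with β.
ξ : e — does not combine with β.

α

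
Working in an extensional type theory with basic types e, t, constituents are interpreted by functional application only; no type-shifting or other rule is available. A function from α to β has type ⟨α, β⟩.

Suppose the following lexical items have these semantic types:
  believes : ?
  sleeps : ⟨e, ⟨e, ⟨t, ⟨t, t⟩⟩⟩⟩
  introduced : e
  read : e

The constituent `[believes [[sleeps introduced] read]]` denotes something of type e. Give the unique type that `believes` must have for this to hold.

⟨⟨t, ⟨t, t⟩⟩, e⟩

For [believes [[sleeps introduced] read]] to have type e with [[sleeps introduced] read] of type ⟨t, ⟨t, t⟩⟩, believes must be the function: believes : ⟨⟨t, ⟨t, t⟩⟩, e⟩.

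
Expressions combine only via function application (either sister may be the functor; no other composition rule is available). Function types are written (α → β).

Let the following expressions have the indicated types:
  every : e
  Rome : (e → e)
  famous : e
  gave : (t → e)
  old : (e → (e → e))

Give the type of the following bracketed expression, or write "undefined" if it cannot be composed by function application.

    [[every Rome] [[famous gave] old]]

undefined

[every Rome]: functor Rome : (e → e), argument every : e; result e.
[famous gave]: e and (t → e) cannot combine by function application — type clash.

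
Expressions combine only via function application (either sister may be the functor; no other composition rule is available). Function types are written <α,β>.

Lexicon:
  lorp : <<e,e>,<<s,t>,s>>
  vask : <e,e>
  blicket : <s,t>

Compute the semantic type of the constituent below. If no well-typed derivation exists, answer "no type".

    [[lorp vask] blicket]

s

[lorp vask]: lorp is <<e,e>,<<s,t>,s>>, vask is <e,e>; result <<s,t>,s>.
[[lorp vask] blicket]: [lorp vask] is <<s,t>,s>, blicket is <s,t>; result s.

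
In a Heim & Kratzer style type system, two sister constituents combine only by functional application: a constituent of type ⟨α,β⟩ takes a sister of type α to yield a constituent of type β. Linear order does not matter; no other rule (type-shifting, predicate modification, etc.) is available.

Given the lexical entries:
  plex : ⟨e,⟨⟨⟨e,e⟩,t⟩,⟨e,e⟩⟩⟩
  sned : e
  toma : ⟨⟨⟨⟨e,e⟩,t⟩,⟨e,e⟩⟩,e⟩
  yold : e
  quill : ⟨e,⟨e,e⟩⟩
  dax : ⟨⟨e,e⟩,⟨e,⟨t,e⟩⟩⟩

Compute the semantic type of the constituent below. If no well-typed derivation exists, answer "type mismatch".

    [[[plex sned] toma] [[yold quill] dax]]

At [plex sned], plex : ⟨e,⟨⟨⟨e,e⟩,t⟩,⟨e,e⟩⟩⟩ takes sned : e, giving ⟨⟨⟨e,e⟩,t⟩,⟨e,e⟩⟩.
At [[plex sned] toma], toma : ⟨⟨⟨⟨e,e⟩,t⟩,⟨e,e⟩⟩,e⟩ takes [plex sned] : ⟨⟨⟨e,e⟩,t⟩,⟨e,e⟩⟩, giving e.
At [yold quill], quill : ⟨e,⟨e,e⟩⟩ takes yold : e, giving ⟨e,e⟩.
At [[yold quill] dax], dax : ⟨⟨e,e⟩,⟨e,⟨t,e⟩⟩⟩ takes [yold quill] : ⟨e,e⟩, giving ⟨e,⟨t,e⟩⟩.
At [[[plex sned] toma] [[yold quill] dax]], [[yold quill] dax] : ⟨e,⟨t,e⟩⟩ takes [[plex sned] toma] : e, giving ⟨t,e⟩.

⟨t,e⟩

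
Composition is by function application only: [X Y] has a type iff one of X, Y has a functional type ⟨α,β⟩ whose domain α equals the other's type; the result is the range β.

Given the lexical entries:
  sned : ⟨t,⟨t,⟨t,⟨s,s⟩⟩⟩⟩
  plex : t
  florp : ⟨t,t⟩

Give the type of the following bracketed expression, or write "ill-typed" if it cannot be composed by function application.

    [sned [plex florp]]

⟨t,⟨t,⟨s,s⟩⟩⟩

[plex florp]: florp is ⟨t,t⟩, plex is t; result t.
[sned [plex florp]]: sned is ⟨t,⟨t,⟨t,⟨s,s⟩⟩⟩⟩, [plex florp] is t; result ⟨t,⟨t,⟨s,s⟩⟩⟩.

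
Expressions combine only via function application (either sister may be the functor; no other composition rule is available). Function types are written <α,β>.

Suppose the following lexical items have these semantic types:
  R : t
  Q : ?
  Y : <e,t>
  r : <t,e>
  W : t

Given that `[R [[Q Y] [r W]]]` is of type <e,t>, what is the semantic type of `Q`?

<<e,t>,<e,<t,<e,t>>>>

For [R [[Q Y] [r W]]] to have type <e,t> with R of type t, [[Q Y] [r W]] must be the function: [[Q Y] [r W]] : <t,<e,t>>.
For [[Q Y] [r W]] to have type <t,<e,t>> with [r W] of type e, [Q Y] must be the function: [Q Y] : <e,<t,<e,t>>>.
For [Q Y] to have type <e,<t,<e,t>>> with Y of type <e,t>, Q must be the function: Q : <<e,t>,<e,<t,<e,t>>>>.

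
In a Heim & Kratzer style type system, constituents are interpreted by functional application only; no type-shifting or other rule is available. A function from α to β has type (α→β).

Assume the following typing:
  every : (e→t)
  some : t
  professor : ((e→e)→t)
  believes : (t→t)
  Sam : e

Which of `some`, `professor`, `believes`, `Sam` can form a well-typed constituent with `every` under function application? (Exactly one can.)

some : t — no; every wants e, and some wants nothing (atomic).
professor : ((e→e)→t) — no; every wants e, and professor wants (e→e).
believes : (t→t) — no; every wants e, and believes wants t.
Sam — combines: every : (e→t) takes Sam : e as argument, giving t.

Sam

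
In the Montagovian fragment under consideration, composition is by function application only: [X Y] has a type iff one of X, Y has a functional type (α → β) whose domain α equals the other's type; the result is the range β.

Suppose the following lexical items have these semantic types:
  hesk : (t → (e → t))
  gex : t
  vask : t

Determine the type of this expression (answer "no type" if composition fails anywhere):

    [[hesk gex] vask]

[hesk gex]: hesk is (t → (e → t)), gex is t; result (e → t).
At [[hesk gex] vask]: neither (e → t) nor t can take the other as argument; the node is ill-typed.

no type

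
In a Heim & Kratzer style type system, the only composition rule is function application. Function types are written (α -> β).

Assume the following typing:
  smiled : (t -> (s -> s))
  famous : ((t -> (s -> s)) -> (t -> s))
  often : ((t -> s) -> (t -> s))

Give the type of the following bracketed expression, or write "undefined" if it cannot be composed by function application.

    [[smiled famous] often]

(t -> s)

[smiled famous] — famous of type ((t -> (s -> s)) -> (t -> s)) combines with smiled of type (t -> (s -> s)): type (t -> s).
[[smiled famous] often] — often of type ((t -> s) -> (t -> s)) combines with [smiled famous] of type (t -> s): type (t -> s).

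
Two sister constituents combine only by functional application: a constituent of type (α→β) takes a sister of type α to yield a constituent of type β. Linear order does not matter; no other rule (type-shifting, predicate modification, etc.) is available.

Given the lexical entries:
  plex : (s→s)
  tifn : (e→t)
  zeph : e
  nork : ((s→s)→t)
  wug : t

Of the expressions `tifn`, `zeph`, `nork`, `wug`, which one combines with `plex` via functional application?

nork

tifn : (e→t) — plex needs s; tifn needs e; neither fits.
zeph : e — plex needs s; zeph needs nothing (atomic); neither fits.
nork — combines: nork : ((s→s)→t) takes plex : (s→s) as argument, giving t.
wug : t — plex needs s; wug needs nothing (atomic); neither fits.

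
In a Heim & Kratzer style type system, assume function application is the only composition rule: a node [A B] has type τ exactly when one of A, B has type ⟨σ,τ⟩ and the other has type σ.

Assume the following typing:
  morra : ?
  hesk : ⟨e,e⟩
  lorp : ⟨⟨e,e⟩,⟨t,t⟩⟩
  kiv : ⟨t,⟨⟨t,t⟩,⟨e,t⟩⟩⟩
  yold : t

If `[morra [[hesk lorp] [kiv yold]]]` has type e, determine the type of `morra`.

⟨⟨e,t⟩,e⟩

[morra [[hesk lorp] [kiv yold]]] is required to be e. [[hesk lorp] [kiv yold]] : ⟨e,t⟩ cannot yield e as functor, so morra : ⟨⟨e,t⟩,e⟩.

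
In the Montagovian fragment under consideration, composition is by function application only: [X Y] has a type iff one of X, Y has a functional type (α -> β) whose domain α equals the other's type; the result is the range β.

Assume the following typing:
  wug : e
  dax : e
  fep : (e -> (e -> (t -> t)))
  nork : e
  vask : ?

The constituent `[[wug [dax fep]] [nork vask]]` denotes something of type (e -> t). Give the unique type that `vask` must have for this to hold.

(e -> ((t -> t) -> (e -> t)))

At [[wug [dax fep]] [nork vask]] (required: (e -> t)): [wug [dax fep]] is (t -> t), which is not a function with range (e -> t); hence [nork vask] is the functor — type ((t -> t) -> (e -> t)).
At [nork vask] (required: ((t -> t) -> (e -> t))): nork is e, which is not a function with range ((t -> t) -> (e -> t)); hence vask is the functor — type (e -> ((t -> t) -> (e -> t))).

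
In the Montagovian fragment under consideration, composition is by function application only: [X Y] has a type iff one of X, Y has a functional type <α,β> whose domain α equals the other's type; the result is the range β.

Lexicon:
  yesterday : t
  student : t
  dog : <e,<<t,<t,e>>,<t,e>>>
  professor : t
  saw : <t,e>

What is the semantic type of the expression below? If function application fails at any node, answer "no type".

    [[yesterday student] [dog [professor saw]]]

no type

[yesterday student]: t with t — neither is a function whose domain matches the other; composition fails here.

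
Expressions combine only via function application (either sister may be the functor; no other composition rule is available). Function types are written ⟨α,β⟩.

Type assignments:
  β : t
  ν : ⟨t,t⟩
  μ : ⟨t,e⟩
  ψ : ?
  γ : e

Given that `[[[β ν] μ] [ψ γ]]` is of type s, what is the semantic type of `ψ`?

At [[[β ν] μ] [ψ γ]] (required: s): [[β ν] μ] is e, which is not a function with range s; hence [ψ γ] is the functor — type ⟨e,s⟩.
At [ψ γ] (required: ⟨e,s⟩): γ is e, which is not a function with range ⟨e,s⟩; hence ψ is the functor — type ⟨e,⟨e,s⟩⟩.

⟨e,⟨e,s⟩⟩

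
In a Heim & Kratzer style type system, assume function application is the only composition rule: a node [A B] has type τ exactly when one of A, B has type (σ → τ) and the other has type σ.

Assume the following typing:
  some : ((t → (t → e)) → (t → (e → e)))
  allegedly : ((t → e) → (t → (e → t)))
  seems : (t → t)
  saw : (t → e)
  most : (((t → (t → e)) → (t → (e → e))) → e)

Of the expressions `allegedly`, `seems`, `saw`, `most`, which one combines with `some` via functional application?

allegedly : ((t → e) → (t → (e → t))) — no; some wants (t → (t → e)), and allegedly wants (t → e).
seems : (t → t) — no; some wants (t → (t → e)), and seems wants t.
saw : (t → e) — no; some wants (t → (t → e)), and saw wants t.
most — combines: most : (((t → (t → e)) → (t → (e → e))) → e) takes some : ((t → (t → e)) → (t → (e → e))) as argument, giving e.

most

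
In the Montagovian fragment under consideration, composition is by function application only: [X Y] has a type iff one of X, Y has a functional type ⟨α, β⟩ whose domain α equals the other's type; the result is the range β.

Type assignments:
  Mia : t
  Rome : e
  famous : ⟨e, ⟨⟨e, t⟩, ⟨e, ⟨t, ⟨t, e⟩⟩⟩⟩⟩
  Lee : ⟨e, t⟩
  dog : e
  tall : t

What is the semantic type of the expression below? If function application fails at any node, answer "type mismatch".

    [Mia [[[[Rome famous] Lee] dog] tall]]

[Rome famous]: ⟨e, ⟨⟨e, t⟩, ⟨e, ⟨t, ⟨t, e⟩⟩⟩⟩⟩ applied to e yields ⟨⟨e, t⟩, ⟨e, ⟨t, ⟨t, e⟩⟩⟩⟩.
[[Rome famous] Lee]: ⟨⟨e, t⟩, ⟨e, ⟨t, ⟨t, e⟩⟩⟩⟩ applied to ⟨e, t⟩ yields ⟨e, ⟨t, ⟨t, e⟩⟩⟩.
[[[Rome famous] Lee] dog]: ⟨e, ⟨t, ⟨t, e⟩⟩⟩ applied to e yields ⟨t, ⟨t, e⟩⟩.
[[[[Rome famous] Lee] dog] tall]: ⟨t, ⟨t, e⟩⟩ applied to t yields ⟨t, e⟩.
[Mia [[[[Rome famous] Lee] dog] tall]]: ⟨t, e⟩ applied to t yields e.

e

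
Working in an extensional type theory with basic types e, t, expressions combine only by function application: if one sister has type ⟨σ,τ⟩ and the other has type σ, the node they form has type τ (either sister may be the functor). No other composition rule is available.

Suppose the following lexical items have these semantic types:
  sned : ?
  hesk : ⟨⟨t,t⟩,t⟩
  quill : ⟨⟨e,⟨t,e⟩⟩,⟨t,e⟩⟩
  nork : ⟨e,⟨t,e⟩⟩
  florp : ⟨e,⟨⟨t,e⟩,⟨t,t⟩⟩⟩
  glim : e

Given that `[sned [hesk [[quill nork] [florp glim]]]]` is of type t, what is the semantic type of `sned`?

[sned [hesk [[quill nork] [florp glim]]]] must have type t. The sister [hesk [[quill nork] [florp glim]]] has type t; that is not a function onto t, so sned must be the functor, of type ⟨t,t⟩.

⟨t,t⟩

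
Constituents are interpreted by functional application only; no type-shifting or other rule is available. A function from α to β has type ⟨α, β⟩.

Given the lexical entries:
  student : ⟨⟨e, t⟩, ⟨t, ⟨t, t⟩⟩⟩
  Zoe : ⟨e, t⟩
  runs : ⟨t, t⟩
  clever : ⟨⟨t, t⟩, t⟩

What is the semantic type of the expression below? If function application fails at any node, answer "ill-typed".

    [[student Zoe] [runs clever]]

⟨t, t⟩

At [student Zoe], student : ⟨⟨e, t⟩, ⟨t, ⟨t, t⟩⟩⟩ takes Zoe : ⟨e, t⟩, giving ⟨t, ⟨t, t⟩⟩.
At [runs clever], clever : ⟨⟨t, t⟩, t⟩ takes runs : ⟨t, t⟩, giving t.
At [[student Zoe] [runs clever]], [student Zoe] : ⟨t, ⟨t, t⟩⟩ takes [runs clever] : t, giving ⟨t, t⟩.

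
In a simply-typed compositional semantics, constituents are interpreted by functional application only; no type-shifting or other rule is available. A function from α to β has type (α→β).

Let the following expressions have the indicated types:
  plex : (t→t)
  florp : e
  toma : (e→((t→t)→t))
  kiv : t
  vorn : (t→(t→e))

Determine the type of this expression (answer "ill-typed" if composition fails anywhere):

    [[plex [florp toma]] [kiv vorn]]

e

[florp toma]: functor toma : (e→((t→t)→t)), argument florp : e; result ((t→t)→t).
[plex [florp toma]]: functor [florp toma] : ((t→t)→t), argument plex : (t→t); result t.
[kiv vorn]: functor vorn : (t→(t→e)), argument kiv : t; result (t→e).
[[plex [florp toma]] [kiv vorn]]: functor [kiv vorn] : (t→e), argument [plex [florp toma]] : t; result e.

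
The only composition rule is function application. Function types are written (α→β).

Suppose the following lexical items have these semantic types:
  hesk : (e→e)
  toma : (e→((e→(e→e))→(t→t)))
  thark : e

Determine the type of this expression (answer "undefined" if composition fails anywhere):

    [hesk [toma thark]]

At [toma thark], toma : (e→((e→(e→e))→(t→t))) takes thark : e, giving ((e→(e→e))→(t→t)).
[hesk [toma thark]]: (e→e) and ((e→(e→e))→(t→t)) cannot combine by function application — type clash.

undefined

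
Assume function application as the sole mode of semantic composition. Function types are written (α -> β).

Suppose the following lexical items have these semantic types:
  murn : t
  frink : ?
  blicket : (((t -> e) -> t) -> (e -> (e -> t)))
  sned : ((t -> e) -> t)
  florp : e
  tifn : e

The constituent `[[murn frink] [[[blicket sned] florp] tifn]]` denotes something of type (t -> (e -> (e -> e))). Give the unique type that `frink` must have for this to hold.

[[murn frink] [[[blicket sned] florp] tifn]] is required to be (t -> (e -> (e -> e))). [[[blicket sned] florp] tifn] : t cannot yield (t -> (e -> (e -> e))) as functor, so [murn frink] : (t -> (t -> (e -> (e -> e)))).
[murn frink] is required to be (t -> (t -> (e -> (e -> e)))). murn : t cannot yield (t -> (t -> (e -> (e -> e)))) as functor, so frink : (t -> (t -> (t -> (e -> (e -> e))))).

(t -> (t -> (t -> (e -> (e -> e)))))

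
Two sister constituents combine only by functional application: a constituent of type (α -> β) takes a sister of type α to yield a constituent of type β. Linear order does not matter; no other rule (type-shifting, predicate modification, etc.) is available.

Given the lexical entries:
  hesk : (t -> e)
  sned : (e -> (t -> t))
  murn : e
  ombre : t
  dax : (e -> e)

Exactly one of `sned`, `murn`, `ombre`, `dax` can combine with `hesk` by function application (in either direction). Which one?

sned : (e -> (t -> t)) — no; hesk wants t, and sned wants e.
murn : e — no; hesk wants t, and murn wants nothing (atomic).
ombre — combines: hesk : (t -> e) takes ombre : t as argument, giving e.
dax : (e -> e) — no; hesk wants t, and dax wants e.

ombre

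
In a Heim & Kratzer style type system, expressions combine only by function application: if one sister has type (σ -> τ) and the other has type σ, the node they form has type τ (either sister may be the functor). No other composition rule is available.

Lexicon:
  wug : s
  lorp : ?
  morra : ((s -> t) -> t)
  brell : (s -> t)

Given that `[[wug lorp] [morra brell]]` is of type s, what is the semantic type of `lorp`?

(s -> (t -> s))

For [[wug lorp] [morra brell]] to have type s with [morra brell] of type t, [wug lorp] must be the function: [wug lorp] : (t -> s).
For [wug lorp] to have type (t -> s) with wug of type s, lorp must be the function: lorp : (s -> (t -> s)).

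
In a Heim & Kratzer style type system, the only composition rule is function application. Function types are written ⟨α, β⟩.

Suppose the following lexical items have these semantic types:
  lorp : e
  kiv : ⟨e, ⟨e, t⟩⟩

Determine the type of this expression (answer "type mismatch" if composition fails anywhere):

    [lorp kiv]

[lorp kiv]: kiv is ⟨e, ⟨e, t⟩⟩, lorp is e; result ⟨e, t⟩.

⟨e, t⟩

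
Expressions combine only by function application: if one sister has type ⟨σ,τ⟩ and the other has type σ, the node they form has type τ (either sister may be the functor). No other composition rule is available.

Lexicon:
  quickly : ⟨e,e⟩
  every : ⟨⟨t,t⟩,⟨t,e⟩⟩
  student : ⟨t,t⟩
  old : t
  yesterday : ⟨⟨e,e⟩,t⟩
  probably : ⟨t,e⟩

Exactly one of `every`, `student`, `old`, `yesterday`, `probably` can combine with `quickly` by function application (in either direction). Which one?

every : ⟨⟨t,t⟩,⟨t,e⟩⟩ — no; quickly wants e, and every wants ⟨t,t⟩.
student : ⟨t,t⟩ — no; quickly wants e, and student wants t.
old : t — no; quickly wants e, and old wants nothing (atomic).
yesterday — combines: yesterday : ⟨⟨e,e⟩,t⟩ takes quickly : ⟨e,e⟩ as argument, giving t.
probably : ⟨t,e⟩ — no; quickly wants e, and probably wants t.

yesterday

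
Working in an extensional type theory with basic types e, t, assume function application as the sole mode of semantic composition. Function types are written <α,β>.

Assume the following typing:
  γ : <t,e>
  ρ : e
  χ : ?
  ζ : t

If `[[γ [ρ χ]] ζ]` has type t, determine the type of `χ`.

<e,<<t,e>,<t,t>>>

At [[γ [ρ χ]] ζ] (required: t): ζ is t, which is not a function with range t; hence [γ [ρ χ]] is the functor — type <t,t>.
At [γ [ρ χ]] (required: <t,t>): γ is <t,e>, which is not a function with range <t,t>; hence [ρ χ] is the functor — type <<t,e>,<t,t>>.
At [ρ χ] (required: <<t,e>,<t,t>>): ρ is e, which is not a function with range <<t,e>,<t,t>>; hence χ is the functor — type <e,<<t,e>,<t,t>>>.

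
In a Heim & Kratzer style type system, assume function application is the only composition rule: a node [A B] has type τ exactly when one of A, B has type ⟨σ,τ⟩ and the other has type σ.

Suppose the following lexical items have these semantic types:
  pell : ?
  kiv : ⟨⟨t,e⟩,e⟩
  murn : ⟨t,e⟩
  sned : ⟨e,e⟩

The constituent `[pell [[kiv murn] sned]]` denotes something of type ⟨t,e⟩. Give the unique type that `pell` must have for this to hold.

For [pell [[kiv murn] sned]] to have type ⟨t,e⟩ with [[kiv murn] sned] of type e, pell must be the function: pell : ⟨e,⟨t,e⟩⟩.

⟨e,⟨t,e⟩⟩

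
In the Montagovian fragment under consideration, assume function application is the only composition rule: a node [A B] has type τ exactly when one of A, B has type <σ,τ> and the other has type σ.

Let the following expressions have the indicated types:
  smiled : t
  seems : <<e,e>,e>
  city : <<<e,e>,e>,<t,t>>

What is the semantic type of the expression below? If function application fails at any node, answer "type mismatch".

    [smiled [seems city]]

t

[seems city]: city is <<<e,e>,e>,<t,t>>, seems is <<e,e>,e>; result <t,t>.
[smiled [seems city]]: [seems city] is <t,t>, smiled is t; result t.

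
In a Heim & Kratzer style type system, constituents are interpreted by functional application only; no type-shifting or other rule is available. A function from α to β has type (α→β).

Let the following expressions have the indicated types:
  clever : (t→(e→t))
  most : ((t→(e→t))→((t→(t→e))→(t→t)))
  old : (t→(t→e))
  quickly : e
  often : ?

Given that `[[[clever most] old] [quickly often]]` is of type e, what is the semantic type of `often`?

[[[clever most] old] [quickly often]] is required to be e. [[clever most] old] : (t→t) cannot yield e as functor, so [quickly often] : ((t→t)→e).
[quickly often] is required to be ((t→t)→e). quickly : e cannot yield ((t→t)→e) as functor, so often : (e→((t→t)→e)).

(e→((t→t)→e))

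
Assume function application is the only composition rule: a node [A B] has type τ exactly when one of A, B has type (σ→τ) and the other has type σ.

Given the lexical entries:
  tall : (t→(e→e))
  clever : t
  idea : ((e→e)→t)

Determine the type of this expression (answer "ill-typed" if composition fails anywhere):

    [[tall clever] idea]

t

[tall clever]: functor tall : (t→(e→e)), argument clever : t; result (e→e).
[[tall clever] idea]: functor idea : ((e→e)→t), argument [tall clever] : (e→e); result t.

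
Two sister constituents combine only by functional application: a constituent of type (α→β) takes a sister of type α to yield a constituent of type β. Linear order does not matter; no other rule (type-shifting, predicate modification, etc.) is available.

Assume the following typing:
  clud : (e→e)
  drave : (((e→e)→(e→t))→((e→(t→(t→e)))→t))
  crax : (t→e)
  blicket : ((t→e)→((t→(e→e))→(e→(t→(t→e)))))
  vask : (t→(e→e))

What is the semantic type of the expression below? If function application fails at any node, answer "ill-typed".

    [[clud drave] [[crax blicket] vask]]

ill-typed

At [clud drave]: neither (e→e) nor (((e→e)→(e→t))→((e→(t→(t→e)))→t)) can take the other as argument; the node is ill-typed.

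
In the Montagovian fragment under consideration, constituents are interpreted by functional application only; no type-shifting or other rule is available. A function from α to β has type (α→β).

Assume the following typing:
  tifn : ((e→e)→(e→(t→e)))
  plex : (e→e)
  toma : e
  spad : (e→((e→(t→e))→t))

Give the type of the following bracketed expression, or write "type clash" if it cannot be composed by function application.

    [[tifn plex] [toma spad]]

t

[tifn plex]: tifn is ((e→e)→(e→(t→e))), plex is (e→e); result (e→(t→e)).
[toma spad]: spad is (e→((e→(t→e))→t)), toma is e; result ((e→(t→e))→t).
[[tifn plex] [toma spad]]: [toma spad] is ((e→(t→e))→t), [tifn plex] is (e→(t→e)); result t.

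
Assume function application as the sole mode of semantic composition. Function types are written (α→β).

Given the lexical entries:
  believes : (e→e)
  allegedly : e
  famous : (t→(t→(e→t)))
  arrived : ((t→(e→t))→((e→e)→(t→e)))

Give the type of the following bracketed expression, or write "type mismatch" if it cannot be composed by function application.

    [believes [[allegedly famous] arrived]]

type mismatch

At [allegedly famous]: neither e nor (t→(t→(e→t))) can take the other as argument; the node is ill-typed.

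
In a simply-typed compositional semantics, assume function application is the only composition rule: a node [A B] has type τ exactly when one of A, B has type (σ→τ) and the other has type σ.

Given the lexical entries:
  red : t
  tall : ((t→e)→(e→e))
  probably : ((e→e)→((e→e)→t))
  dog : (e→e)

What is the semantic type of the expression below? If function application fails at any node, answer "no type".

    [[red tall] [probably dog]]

no type

[red tall]: t with ((t→e)→(e→e)) — neither is a function whose domain matches the other; composition fails here.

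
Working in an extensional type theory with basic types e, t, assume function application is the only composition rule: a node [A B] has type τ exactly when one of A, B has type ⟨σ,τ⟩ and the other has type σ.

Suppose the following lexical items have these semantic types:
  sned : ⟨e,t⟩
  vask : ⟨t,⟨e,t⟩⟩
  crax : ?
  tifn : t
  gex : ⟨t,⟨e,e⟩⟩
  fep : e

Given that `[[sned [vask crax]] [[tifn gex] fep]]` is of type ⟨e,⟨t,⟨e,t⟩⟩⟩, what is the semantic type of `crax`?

⟨⟨t,⟨e,t⟩⟩,⟨⟨e,t⟩,⟨e,⟨e,⟨t,⟨e,t⟩⟩⟩⟩⟩⟩

At [[sned [vask crax]] [[tifn gex] fep]] (required: ⟨e,⟨t,⟨e,t⟩⟩⟩): [[tifn gex] fep] is e, which is not a function with range ⟨e,⟨t,⟨e,t⟩⟩⟩; hence [sned [vask crax]] is the functor — type ⟨e,⟨e,⟨t,⟨e,t⟩⟩⟩⟩.
At [sned [vask crax]] (required: ⟨e,⟨e,⟨t,⟨e,t⟩⟩⟩⟩): sned is ⟨e,t⟩, which is not a function with range ⟨e,⟨e,⟨t,⟨e,t⟩⟩⟩⟩; hence [vask crax] is the functor — type ⟨⟨e,t⟩,⟨e,⟨e,⟨t,⟨e,t⟩⟩⟩⟩⟩.
At [vask crax] (required: ⟨⟨e,t⟩,⟨e,⟨e,⟨t,⟨e,t⟩⟩⟩⟩⟩): vask is ⟨t,⟨e,t⟩⟩, which is not a function with range ⟨⟨e,t⟩,⟨e,⟨e,⟨t,⟨e,t⟩⟩⟩⟩⟩; hence crax is the functor — type ⟨⟨t,⟨e,t⟩⟩,⟨⟨e,t⟩,⟨e,⟨e,⟨t,⟨e,t⟩⟩⟩⟩⟩⟩.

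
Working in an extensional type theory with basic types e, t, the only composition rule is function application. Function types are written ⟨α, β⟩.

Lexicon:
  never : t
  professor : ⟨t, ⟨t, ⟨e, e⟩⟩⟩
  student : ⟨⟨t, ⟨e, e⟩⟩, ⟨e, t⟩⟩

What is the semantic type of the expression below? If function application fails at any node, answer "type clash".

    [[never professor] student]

⟨e, t⟩

At [never professor], professor : ⟨t, ⟨t, ⟨e, e⟩⟩⟩ takes never : t, giving ⟨t, ⟨e, e⟩⟩.
At [[never professor] student], student : ⟨⟨t, ⟨e, e⟩⟩, ⟨e, t⟩⟩ takes [never professor] : ⟨t, ⟨e, e⟩⟩, giving ⟨e, t⟩.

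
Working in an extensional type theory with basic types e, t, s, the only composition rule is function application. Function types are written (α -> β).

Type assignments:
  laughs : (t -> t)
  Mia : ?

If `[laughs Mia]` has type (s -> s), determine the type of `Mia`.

[laughs Mia] is required to be (s -> s). laughs : (t -> t) cannot yield (s -> s) as functor, so Mia : ((t -> t) -> (s -> s)).

((t -> t) -> (s -> s))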